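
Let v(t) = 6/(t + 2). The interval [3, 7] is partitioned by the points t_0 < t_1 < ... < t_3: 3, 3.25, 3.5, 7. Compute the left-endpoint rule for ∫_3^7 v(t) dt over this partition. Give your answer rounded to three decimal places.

Subinterval widths: 0.25, 0.25, 3.5.
Left endpoints: 3, 3.25, 3.5.
v(3) = 1.2, v(3.25) = 8/7, v(3.5) = 12/11.
Sum = Σ Δt_i · v(t_i).
Sum ≈ 4.404.

4.404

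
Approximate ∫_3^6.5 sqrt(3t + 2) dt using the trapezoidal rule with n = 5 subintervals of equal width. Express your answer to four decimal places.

14.0411

Δt = (6.5 − 3)/5 = 0.7.
f(3) ≈ 3.3166, f(3.7) ≈ 3.6194, f(4.4) ≈ 3.8987, f(5.1) ≈ 4.1593, f(5.8) ≈ 4.4045, f(6.5) ≈ 4.6368.
T_5 = (Δt/2)·[f(t_0) + 2f(t_1) + ... + 2f(t_{4}) + f(t_5)].
Sum ≈ 14.0411.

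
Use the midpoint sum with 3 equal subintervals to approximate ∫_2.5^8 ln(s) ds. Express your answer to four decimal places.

8.8818

Δs = (8 − 2.5)/3 = 11/6.
Midpoints: 41/12, 5.25, 85/12.
f(41/12) ≈ 1.2287, f(5.25) ≈ 1.6582, f(85/12) ≈ 1.9577.
Sum = Δs · [f(41/12) + f(5.25) + f(85/12)].
Sum ≈ 8.8818.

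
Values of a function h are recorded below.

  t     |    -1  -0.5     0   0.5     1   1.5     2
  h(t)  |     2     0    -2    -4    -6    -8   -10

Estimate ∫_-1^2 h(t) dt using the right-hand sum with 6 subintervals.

Δt = 0.5.
Sum = 0.5·[0 + (-2) + (-4) + (-6) + (-8) + (-10)] = -15.

-15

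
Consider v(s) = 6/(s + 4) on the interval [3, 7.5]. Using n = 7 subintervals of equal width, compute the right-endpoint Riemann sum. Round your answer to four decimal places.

Δs = (7.5 − 3)/7 = 9/14.
Right endpoints: 51/14, 30/7, 69/14, 39/7, 87/14, 48/7, 7.5.
v(51/14) = 84/107, v(30/7) = 21/29, v(69/14) = 0.672, v(39/7) = 42/67, v(87/14) = 84/143, v(48/7) = 21/38, v(7.5) = 12/23.
Sum = Δs · [v(51/14) + v(30/7) + v(69/14) + ...].
Sum ≈ 2.8735.

2.8735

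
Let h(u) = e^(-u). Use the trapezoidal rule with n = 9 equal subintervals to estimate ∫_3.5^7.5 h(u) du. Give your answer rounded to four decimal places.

Δu = (7.5 − 3.5)/9 = 4/9.
h(3.5) ≈ 0.0302, h(71/18) ≈ 0.0194, h(79/18) ≈ 0.0124, h(29/6) ≈ 0.0080, h(95/18) ≈ 0.0051, h(103/18) ≈ 0.0033, h(37/6) ≈ 0.0021, h(119/18) ≈ 0.0013, h(127/18) ≈ 0.0009, h(7.5) ≈ 0.0006.
T_9 = (Δu/2)·[h(u_0) + 2h(u_1) + ... + 2h(u_{8}) + h(u_9)].
Sum ≈ 0.0301.

0.0301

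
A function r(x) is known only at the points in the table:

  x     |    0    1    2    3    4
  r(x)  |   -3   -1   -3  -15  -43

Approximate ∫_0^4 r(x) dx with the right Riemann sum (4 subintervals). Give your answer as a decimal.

Δx = 1.
Sum = 1·[(-1) + (-3) + (-15) + (-43)] = -62.

-62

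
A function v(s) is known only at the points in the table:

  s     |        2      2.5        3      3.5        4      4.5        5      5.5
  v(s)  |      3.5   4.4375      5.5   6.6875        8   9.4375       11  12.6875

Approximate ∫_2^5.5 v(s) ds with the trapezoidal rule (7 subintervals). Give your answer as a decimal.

26.578125

Δs = 0.5.
T_7 = (0.5/2)·[3.5 + 2·4.4375 + 2·5.5 + 2·6.6875 + 2·8 + 2·9.4375 + 2·11 + 12.6875] = 26.578125.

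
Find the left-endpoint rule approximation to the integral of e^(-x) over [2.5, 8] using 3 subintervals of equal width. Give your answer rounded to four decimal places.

0.1784

Δx = (8 − 2.5)/3 = 11/6.
Left endpoints: 2.5, 13/3, 37/6.
f(2.5) ≈ 0.0821, f(13/3) ≈ 0.0131, f(37/6) ≈ 0.0021.
Sum = Δx · [f(2.5) + f(13/3) + f(37/6)].
Sum ≈ 0.1784.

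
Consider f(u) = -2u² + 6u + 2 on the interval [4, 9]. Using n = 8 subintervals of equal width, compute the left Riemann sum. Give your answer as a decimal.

-207.734375

Δu = (9 − 4)/8 = 0.625.
Left endpoints: 4, 4.625, 5.25, 5.875, 6.5, 7.125, 7.75, 8.375.
f(4) = -6, f(4.625) = -13.03125, f(5.25) = -21.625, f(5.875) = -31.78125, f(6.5) = -43.5, f(7.125) = -56.78125, f(7.75) = -71.625, f(8.375) = -88.03125.
Sum = Δu · [f(4) + f(4.625) + f(5.25) + ...].
Sum = -207.734375.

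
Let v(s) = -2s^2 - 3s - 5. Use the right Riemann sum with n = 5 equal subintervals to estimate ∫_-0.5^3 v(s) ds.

-59.08

Δs = (3 − (-0.5))/5 = 0.7.
Right endpoints: 0.2, 0.9, 1.6, 2.3, 3.
v(0.2) = -5.68, v(0.9) = -9.32, v(1.6) = -14.92, v(2.3) = -22.48, v(3) = -32.
Sum = Δs · [v(0.2) + v(0.9) + v(1.6) + v(2.3) + v(3)].
Sum = -59.08.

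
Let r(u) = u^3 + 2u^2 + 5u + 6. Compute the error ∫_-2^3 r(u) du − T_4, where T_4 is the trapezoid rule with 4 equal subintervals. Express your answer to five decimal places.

-4.55729

Exact integral: ∫_-2^3 r(u) du ≈ 82.0833333.
T_4 = 86.640625.
Error ≈ 82.0833333 − 86.640625 ≈ -4.55729.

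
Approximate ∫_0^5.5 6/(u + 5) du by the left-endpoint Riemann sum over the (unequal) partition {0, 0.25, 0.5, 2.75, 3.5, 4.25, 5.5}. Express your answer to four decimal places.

Subinterval widths: 0.25, 0.25, 2.25, 0.75, 0.75, 1.25.
Left endpoints: 0, 0.25, 0.5, 2.75, 3.5, 4.25.
f(0) = 1.2, f(0.25) = 8/7, f(0.5) = 12/11, f(2.75) = 24/31, f(3.5) = 12/17, f(4.25) = 24/37.
Sum = Σ Δu_i · f(u_i).
Sum ≈ 4.9611.

4.9611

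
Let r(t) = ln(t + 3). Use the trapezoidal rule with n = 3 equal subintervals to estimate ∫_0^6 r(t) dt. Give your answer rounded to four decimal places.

Δt = (6 − 0)/3 = 2.
r(0) ≈ 1.0986, r(2) ≈ 1.6094, r(4) ≈ 1.9459, r(6) ≈ 2.1972.
T_3 = (Δt/2)·[r(t_0) + 2r(t_1) + 2r(t_2) + r(t_3)].
Sum ≈ 10.4065.

10.4065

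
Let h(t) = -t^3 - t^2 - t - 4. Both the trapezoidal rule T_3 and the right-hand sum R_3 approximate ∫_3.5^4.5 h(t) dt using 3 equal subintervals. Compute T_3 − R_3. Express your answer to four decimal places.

T_3 ≈ -89.324074.
R_3 ≈ -98.865741.
T_3 − R_3 ≈ 9.5417.

9.5417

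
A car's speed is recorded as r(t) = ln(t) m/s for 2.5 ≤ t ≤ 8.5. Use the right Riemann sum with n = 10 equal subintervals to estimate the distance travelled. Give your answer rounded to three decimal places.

Δt = (8.5 − 2.5)/10 = 0.6.
Right endpoints: 3.1, 3.7, 4.3, 4.9, 5.5, 6.1, 6.7, 7.3, 7.9, 8.5.
r(3.1) ≈ 1.131, r(3.7) ≈ 1.308, r(4.3) ≈ 1.459, r(4.9) ≈ 1.589, r(5.5) ≈ 1.705, r(6.1) ≈ 1.808, r(6.7) ≈ 1.902, r(7.3) ≈ 1.988, r(7.9) ≈ 2.067, r(8.5) ≈ 2.140.
Sum = Δt · [r(3.1) + r(3.7) + r(4.3) + ...].
Sum ≈ 10.259.

10.259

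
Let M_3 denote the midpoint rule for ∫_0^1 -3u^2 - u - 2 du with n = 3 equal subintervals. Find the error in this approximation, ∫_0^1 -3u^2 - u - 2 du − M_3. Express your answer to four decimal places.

-0.0278

Exact integral: ∫_0^1 f(u) du = -3.5.
M_3 ≈ -3.472222.
Error ≈ -3.5 − (-3.472222) ≈ -0.0278.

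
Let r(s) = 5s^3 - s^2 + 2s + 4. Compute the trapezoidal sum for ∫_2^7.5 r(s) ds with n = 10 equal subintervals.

Δs = (7.5 − 2)/10 = 0.55.
r(2) = 44, r(2.55) = 85.504375, r(3.1) = 149.545, r(3.65) = 241.113125, r(4.2) = 365.2, r(4.75) = 526.796875, r(5.3) = 730.895, r(5.85) = 982.485625, r(6.4) = 1286.56, r(6.95) = 1648.109375, r(7.5) = 2072.125.
T_10 = (Δs/2)·[r(s_0) + 2r(s_1) + ... + 2r(s_{9}) + r(s_10)].
Sum = 3890.84953125.

3890.84953125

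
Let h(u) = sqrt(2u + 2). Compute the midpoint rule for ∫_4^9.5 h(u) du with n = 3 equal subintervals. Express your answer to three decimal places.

Δu = (9.5 − 4)/3 = 11/6.
Midpoints: 59/12, 6.75, 103/12.
h(59/12) ≈ 3.440, h(6.75) ≈ 3.937, h(103/12) ≈ 4.378.
Sum = Δu · [h(59/12) + h(6.75) + h(103/12)].
Sum ≈ 21.551.

21.551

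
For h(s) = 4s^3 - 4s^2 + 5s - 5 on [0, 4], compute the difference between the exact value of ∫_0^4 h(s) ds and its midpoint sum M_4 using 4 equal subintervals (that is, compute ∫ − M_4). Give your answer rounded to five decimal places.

Exact integral: ∫_0^4 h(s) ds ≈ 190.6666667.
M_4 = 184.
Error ≈ 190.6666667 − 184 ≈ 6.66667.

6.66667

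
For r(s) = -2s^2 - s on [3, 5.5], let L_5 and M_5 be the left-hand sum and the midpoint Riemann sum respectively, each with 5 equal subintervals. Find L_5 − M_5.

10.9375

L_5 = -92.5.
M_5 = -103.4375.
L_5 − M_5 = 10.9375.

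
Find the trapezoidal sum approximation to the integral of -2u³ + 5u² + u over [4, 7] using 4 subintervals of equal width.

Δu = (7 − 4)/4 = 0.75.
f(4) = -44, f(4.75) = -96.78125, f(5.5) = -176, f(6.25) = -286.71875, f(7) = -434.
T_4 = (Δu/2)·[f(u_0) + 2f(u_1) + 2f(u_2) + 2f(u_3) + f(u_4)].
Sum = -598.875.

-598.875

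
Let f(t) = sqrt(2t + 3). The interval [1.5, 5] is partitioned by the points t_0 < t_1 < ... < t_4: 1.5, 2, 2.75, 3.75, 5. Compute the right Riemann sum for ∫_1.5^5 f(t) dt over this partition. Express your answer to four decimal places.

Subinterval widths: 0.5, 0.75, 1, 1.25.
Right endpoints: 2, 2.75, 3.75, 5.
f(2) ≈ 2.6458, f(2.75) ≈ 2.9155, f(3.75) ≈ 3.2404, f(5) ≈ 3.6056.
Sum = Σ Δt_i · f(t_i).
Sum ≈ 11.2568.

11.2568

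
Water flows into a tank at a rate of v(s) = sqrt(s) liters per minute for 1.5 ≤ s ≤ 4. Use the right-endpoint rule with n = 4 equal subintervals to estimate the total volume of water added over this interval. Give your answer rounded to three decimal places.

Δs = (4 − 1.5)/4 = 0.625.
Right endpoints: 2.125, 2.75, 3.375, 4.
v(2.125) ≈ 1.458, v(2.75) ≈ 1.658, v(3.375) ≈ 1.837, v(4) ≈ 2.000.
Sum = Δs · [v(2.125) + v(2.75) + v(3.375) + v(4)].
Sum ≈ 4.346.

4.346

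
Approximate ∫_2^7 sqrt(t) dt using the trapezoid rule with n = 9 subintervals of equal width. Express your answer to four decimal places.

10.4570

Δt = (7 − 2)/9 = 5/9.
f(2) ≈ 1.4142, f(23/9) ≈ 1.5986, f(28/9) ≈ 1.7638, f(11/3) ≈ 1.9149, f(38/9) ≈ 2.0548, f(43/9) ≈ 2.1858, f(16/3) ≈ 2.3094, f(53/9) ≈ 2.4267, f(58/9) ≈ 2.5386, f(7) ≈ 2.6458.
T_9 = (Δt/2)·[f(t_0) + 2f(t_1) + ... + 2f(t_{8}) + f(t_9)].
Sum ≈ 10.4570.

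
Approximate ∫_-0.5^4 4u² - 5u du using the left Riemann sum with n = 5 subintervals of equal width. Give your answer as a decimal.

30.33

Δu = (4 − (-0.5))/5 = 0.9.
Left endpoints: -0.5, 0.4, 1.3, 2.2, 3.1.
f(-0.5) = 3.5, f(0.4) = -1.36, f(1.3) = 0.26, f(2.2) = 8.36, f(3.1) = 22.94.
Sum = Δu · [f(-0.5) + f(0.4) + f(1.3) + f(2.2) + f(3.1)].
Sum = 30.33.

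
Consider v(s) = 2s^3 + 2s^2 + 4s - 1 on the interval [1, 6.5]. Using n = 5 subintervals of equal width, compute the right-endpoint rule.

1537.085

Δs = (6.5 − 1)/5 = 1.1.
Right endpoints: 2.1, 3.2, 4.3, 5.4, 6.5.
v(2.1) = 34.742, v(3.2) = 97.816, v(4.3) = 212.194, v(5.4) = 393.848, v(6.5) = 658.75.
Sum = Δs · [v(2.1) + v(3.2) + v(4.3) + v(5.4) + v(6.5)].
Sum = 1537.085.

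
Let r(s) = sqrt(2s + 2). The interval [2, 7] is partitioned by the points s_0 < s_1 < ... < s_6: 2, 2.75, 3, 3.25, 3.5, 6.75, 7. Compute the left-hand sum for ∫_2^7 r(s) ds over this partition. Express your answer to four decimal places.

Subinterval widths: 0.75, 0.25, 0.25, 0.25, 3.25, 0.25.
Left endpoints: 2, 2.75, 3, 3.25, 3.5, 6.75.
r(2) ≈ 2.4495, r(2.75) ≈ 2.7386, r(3) ≈ 2.8284, r(3.25) ≈ 2.9155, r(3.5) ≈ 3.0000, r(6.75) ≈ 3.9370.
Sum = Σ Δs_i · r(s_i).
Sum ≈ 14.6920.

14.6920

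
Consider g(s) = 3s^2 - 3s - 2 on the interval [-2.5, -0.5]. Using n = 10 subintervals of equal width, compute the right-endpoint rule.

18.14

Δs = (-0.5 − (-2.5))/10 = 0.2.
Right endpoints: -2.3, -2.1, -1.9, -1.7, -1.5, -1.3, -1.1, -0.9, -0.7, -0.5.
g(-2.3) = 20.77, g(-2.1) = 17.53, g(-1.9) = 14.53, g(-1.7) = 11.77, g(-1.5) = 9.25, g(-1.3) = 6.97, g(-1.1) = 4.93, g(-0.9) = 3.13, g(-0.7) = 1.57, g(-0.5) = 0.25.
Sum = Δs · [g(-2.3) + g(-2.1) + g(-1.9) + ...].
Sum = 18.14.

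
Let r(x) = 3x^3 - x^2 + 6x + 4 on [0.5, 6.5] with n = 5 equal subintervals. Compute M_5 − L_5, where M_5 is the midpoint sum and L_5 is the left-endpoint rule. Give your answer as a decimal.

M_5 = 1375.29.
L_5 = 950.67.
M_5 − L_5 = 424.62.

424.62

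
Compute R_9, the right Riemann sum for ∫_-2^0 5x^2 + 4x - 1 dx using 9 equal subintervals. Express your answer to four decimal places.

2.0823

Δx = (0 − (-2))/9 = 2/9.
Right endpoints: -16/9, -14/9, -4/3, -10/9, -8/9, -2/3, -4/9, -2/9, 0.
f(-16/9) = 623/81, f(-14/9) = 395/81, f(-4/3) = 23/9, f(-10/9) = 59/81, f(-8/9) = -49/81, f(-2/3) = -13/9, f(-4/9) = -145/81, f(-2/9) = -133/81, f(0) = -1.
Sum = Δx · [f(-16/9) + f(-14/9) + f(-4/3) + ...].
Sum ≈ 2.0823.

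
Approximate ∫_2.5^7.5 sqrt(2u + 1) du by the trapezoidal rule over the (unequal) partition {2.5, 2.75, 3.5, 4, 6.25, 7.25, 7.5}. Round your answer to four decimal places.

16.4050

Subinterval widths: 0.25, 0.75, 0.5, 2.25, 1, 0.25.
f(2.5) ≈ 2.4495, f(2.75) ≈ 2.5495, f(3.5) ≈ 2.8284, f(4) ≈ 3.0000, f(6.25) ≈ 3.6742, f(7.25) ≈ 3.9370, f(7.5) ≈ 4.0000.
On each subinterval the trapezoid contributes (Δu_i/2)·[f(u_{i-1}) + f(u_i)].
Sum ≈ 16.4050.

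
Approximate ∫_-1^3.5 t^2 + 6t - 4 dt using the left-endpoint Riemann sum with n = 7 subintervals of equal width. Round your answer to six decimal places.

18.390306

Δt = (3.5 − (-1))/7 = 9/14.
Left endpoints: -1, -5/14, 2/7, 13/14, 11/7, 31/14, 20/7.
f(-1) = -9, f(-5/14) = -1179/196, f(2/7) = -108/49, f(13/14) = 477/196, f(11/7) = 387/49, f(31/14) = 2781/196, f(20/7) = 1044/49.
Sum = Δt · [f(-1) + f(-5/14) + f(2/7) + ...].
Sum ≈ 18.390306.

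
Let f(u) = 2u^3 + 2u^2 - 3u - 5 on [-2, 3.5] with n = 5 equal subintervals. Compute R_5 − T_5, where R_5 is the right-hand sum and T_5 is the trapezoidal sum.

55.9625

R_5 = 124.245.
T_5 = 68.2825.
R_5 − T_5 = 55.9625.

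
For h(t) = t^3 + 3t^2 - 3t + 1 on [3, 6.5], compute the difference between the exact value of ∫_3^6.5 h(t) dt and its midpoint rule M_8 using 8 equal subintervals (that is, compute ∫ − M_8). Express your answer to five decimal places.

0.96301

Exact integral: ∫_3^6.5 h(t) dt = 627.265625.
M_8 ≈ 626.3026123.
Error ≈ 627.265625 − 626.3026123 ≈ 0.96301.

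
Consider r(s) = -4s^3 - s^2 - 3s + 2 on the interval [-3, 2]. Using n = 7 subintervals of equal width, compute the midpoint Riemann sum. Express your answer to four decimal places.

Δs = (2 − (-3))/7 = 5/7.
Midpoints: -37/14, -27/14, -17/14, -0.5, 3/14, 13/14, 23/14.
r(-37/14) = 105345/1372, r(-27/14) = 44945/1372, r(-17/14) = 15545/1372, r(-0.5) = 3.75, r(3/14) = 1745/1372, r(13/14) = -6655/1372, r(23/14) = -32055/1372.
Sum = Δs · [r(-37/14) + r(-27/14) + r(-17/14) + ...].
Sum ≈ 69.7704.

69.7704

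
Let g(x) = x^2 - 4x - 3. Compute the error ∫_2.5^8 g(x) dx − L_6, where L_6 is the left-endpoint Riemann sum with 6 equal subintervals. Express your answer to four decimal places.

Exact integral: ∫_2.5^8 g(x) dx ≈ 33.458333.
L_6 ≈ 17.843171.
Error ≈ 33.458333 − 17.843171 ≈ 15.6152.

15.6152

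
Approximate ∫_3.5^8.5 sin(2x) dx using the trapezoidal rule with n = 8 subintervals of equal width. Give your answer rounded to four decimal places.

0.4457

Δx = (8.5 − 3.5)/8 = 0.625.
f(3.5) ≈ 0.6570, f(4.125) ≈ 0.9226, f(4.75) ≈ -0.0752, f(5.375) ≈ -0.9700, f(6) ≈ -0.5366, f(6.625) ≈ 0.6316, f(7.25) ≈ 0.9349, f(7.875) ≈ -0.0420, f(8.5) ≈ -0.9614.
T_8 = (Δx/2)·[f(x_0) + 2f(x_1) + ... + 2f(x_{7}) + f(x_8)].
Sum ≈ 0.4457.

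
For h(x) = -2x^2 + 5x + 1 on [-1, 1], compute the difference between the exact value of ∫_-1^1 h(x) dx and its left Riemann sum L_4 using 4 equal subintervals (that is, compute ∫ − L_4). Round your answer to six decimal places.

2.666667

Exact integral: ∫_-1^1 h(x) dx ≈ 0.66666667.
L_4 = -2.
Error ≈ 0.66666667 − (-2) ≈ 2.666667.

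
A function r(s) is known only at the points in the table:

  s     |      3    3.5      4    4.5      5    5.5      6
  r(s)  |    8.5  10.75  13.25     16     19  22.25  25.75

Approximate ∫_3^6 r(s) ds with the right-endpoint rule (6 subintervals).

Δs = 0.5.
Sum = 0.5·[10.75 + 13.25 + 16 + 19 + 22.25 + 25.75] = 53.5.

53.5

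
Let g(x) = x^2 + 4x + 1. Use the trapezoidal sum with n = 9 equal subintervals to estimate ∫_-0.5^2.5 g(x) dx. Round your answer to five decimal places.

Δx = (2.5 − (-0.5))/9 = 1/3.
g(-0.5) = -0.75, g(-1/6) = 13/36, g(1/6) = 61/36, g(0.5) = 3.25, g(5/6) = 181/36, g(7/6) = 253/36, g(1.5) = 9.25, g(11/6) = 421/36, g(13/6) = 517/36, g(2.5) = 17.25.
T_9 = (Δx/2)·[g(x_0) + 2g(x_1) + ... + 2g(x_{8}) + g(x_9)].
Sum ≈ 20.30556.

20.30556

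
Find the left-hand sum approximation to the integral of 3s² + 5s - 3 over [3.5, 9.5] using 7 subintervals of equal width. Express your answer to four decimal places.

880.5612

Δs = (9.5 − 3.5)/7 = 6/7.
Left endpoints: 3.5, 61/14, 73/14, 85/14, 97/14, 109/14, 121/14.
f(3.5) = 51.25, f(61/14) = 14845/196, f(73/14) = 20509/196, f(85/14) = 27037/196, f(97/14) = 34429/196, f(109/14) = 42685/196, f(121/14) = 51805/196.
Sum = Δs · [f(3.5) + f(61/14) + f(73/14) + ...].
Sum ≈ 880.5612.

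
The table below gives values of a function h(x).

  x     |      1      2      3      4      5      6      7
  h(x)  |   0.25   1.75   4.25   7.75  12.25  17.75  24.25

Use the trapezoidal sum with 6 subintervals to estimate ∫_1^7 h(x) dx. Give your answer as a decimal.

Δx = 1.
T_6 = (1/2)·[0.25 + 2·1.75 + 2·4.25 + 2·7.75 + 2·12.25 + 2·17.75 + 24.25] = 56.

56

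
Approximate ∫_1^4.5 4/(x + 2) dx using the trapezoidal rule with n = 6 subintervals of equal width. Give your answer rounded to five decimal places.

Δx = (4.5 − 1)/6 = 7/12.
f(1) = 4/3, f(19/12) = 48/43, f(13/6) = 0.96, f(2.75) = 16/19, f(10/3) = 0.75, f(47/12) = 48/71, f(4.5) = 8/13.
T_6 = (Δx/2)·[f(x_0) + 2f(x_1) + ... + 2f(x_{5}) + f(x_6)].
Sum ≈ 3.10263.

3.10263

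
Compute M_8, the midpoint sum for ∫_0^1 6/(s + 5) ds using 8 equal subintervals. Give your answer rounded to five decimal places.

Δs = (1 − 0)/8 = 0.125.
Midpoints: 0.0625, 0.1875, 0.3125, 0.4375, 0.5625, 0.6875, 0.8125, 0.9375.
f(0.0625) = 32/27, f(0.1875) = 96/83, f(0.3125) = 96/85, f(0.4375) = 32/29, f(0.5625) = 96/89, f(0.6875) = 96/91, f(0.8125) = 32/31, f(0.9375) = 96/95.
Sum = Δs · [f(0.0625) + f(0.1875) + f(0.3125) + ...].
Sum ≈ 1.09388.

1.09388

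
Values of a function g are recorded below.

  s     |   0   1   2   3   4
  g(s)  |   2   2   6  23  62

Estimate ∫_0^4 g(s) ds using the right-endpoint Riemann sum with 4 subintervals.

Δs = 1.
Sum = 1·[2 + 6 + 23 + 62] = 93.

93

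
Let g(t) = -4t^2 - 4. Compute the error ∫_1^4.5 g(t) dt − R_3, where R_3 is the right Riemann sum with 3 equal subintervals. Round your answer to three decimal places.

48.093

Exact integral: ∫_1^4.5 g(t) dt ≈ -134.16667.
R_3 ≈ -182.25926.
Error ≈ -134.16667 − (-182.25926) ≈ 48.093.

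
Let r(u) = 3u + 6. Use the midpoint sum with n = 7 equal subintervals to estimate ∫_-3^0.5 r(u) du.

Δu = (0.5 − (-3))/7 = 0.5.
Midpoints: -2.75, -2.25, -1.75, -1.25, -0.75, -0.25, 0.25.
r(-2.75) = -2.25, r(-2.25) = -0.75, r(-1.75) = 0.75, r(-1.25) = 2.25, r(-0.75) = 3.75, r(-0.25) = 5.25, r(0.25) = 6.75.
Sum = Δu · [r(-2.75) + r(-2.25) + r(-1.75) + ...].
Sum = 7.875.

7.875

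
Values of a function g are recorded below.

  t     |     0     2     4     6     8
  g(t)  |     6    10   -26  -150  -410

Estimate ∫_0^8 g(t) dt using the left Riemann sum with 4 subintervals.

Δt = 2.
Sum = 2·[6 + 10 + (-26) + (-150)] = -320.

-320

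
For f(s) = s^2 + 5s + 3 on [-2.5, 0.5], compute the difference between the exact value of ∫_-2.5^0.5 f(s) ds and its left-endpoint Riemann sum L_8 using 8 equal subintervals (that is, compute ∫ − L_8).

Exact integral: ∫_-2.5^0.5 f(s) ds = -0.75.
L_8 = -2.3671875.
Error = -0.75 − (-2.3671875) = 1.6171875.

1.6171875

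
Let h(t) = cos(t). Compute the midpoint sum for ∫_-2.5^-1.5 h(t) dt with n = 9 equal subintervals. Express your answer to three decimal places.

Δt = (-1.5 − (-2.5))/9 = 1/9.
Midpoints: -22/9, -7/3, -20/9, -19/9, -2, -17/9, -16/9, -5/3, -14/9.
h(-22/9) ≈ -0.767, h(-7/3) ≈ -0.691, h(-20/9) ≈ -0.606, h(-19/9) ≈ -0.514, h(-2) ≈ -0.416, h(-17/9) ≈ -0.313, h(-16/9) ≈ -0.206, h(-5/3) ≈ -0.096, h(-14/9) ≈ 0.015.
Sum = Δt · [h(-22/9) + h(-7/3) + h(-20/9) + ...].
Sum ≈ -0.399.

-0.399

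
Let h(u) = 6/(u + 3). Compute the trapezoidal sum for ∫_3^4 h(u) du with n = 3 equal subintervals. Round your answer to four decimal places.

0.9253

Δu = (4 − 3)/3 = 1/3.
h(3) = 1, h(10/3) = 18/19, h(11/3) = 0.9, h(4) = 6/7.
T_3 = (Δu/2)·[h(u_0) + 2h(u_1) + 2h(u_2) + h(u_3)].
Sum ≈ 0.9253.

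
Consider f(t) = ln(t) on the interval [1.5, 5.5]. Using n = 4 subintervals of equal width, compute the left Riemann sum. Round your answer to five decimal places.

4.07860

Δt = (5.5 − 1.5)/4 = 1.
Left endpoints: 1.5, 2.5, 3.5, 4.5.
f(1.5) ≈ 0.40547, f(2.5) ≈ 0.91629, f(3.5) ≈ 1.25276, f(4.5) ≈ 1.50408.
Sum = Δt · [f(1.5) + f(2.5) + f(3.5) + f(4.5)].
Sum ≈ 4.07860.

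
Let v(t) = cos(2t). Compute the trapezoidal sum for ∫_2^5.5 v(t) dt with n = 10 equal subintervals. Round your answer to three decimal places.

-0.117

Δt = (5.5 − 2)/10 = 0.35.
v(2) ≈ -0.654, v(2.35) ≈ -0.012, v(2.7) ≈ 0.635, v(3.05) ≈ 0.983, v(3.4) ≈ 0.869, v(3.75) ≈ 0.347, v(4.1) ≈ -0.339, v(4.45) ≈ -0.865, v(4.8) ≈ -0.985, v(5.15) ≈ -0.641, v(5.5) ≈ 0.004.
T_10 = (Δt/2)·[v(t_0) + 2v(t_1) + ... + 2v(t_{9}) + v(t_10)].
Sum ≈ -0.117.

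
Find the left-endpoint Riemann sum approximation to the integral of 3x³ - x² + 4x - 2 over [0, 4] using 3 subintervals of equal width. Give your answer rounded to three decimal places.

86.815

Δx = (4 − 0)/3 = 4/3.
Left endpoints: 0, 4/3, 8/3.
f(0) = -2, f(4/3) = 26/3, f(8/3) = 526/9.
Sum = Δx · [f(0) + f(4/3) + f(8/3)].
Sum ≈ 86.815.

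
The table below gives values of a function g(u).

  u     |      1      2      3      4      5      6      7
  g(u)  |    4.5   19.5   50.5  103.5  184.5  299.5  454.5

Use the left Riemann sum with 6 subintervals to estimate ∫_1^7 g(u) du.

Δu = 1.
Sum = 1·[4.5 + 19.5 + 50.5 + 103.5 + 184.5 + 299.5] = 662.

662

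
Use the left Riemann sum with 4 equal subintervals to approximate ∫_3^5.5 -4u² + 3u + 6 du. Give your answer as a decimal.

-115.390625

Δu = (5.5 − 3)/4 = 0.625.
Left endpoints: 3, 3.625, 4.25, 4.875.
f(3) = -21, f(3.625) = -35.6875, f(4.25) = -53.5, f(4.875) = -74.4375.
Sum = Δu · [f(3) + f(3.625) + f(4.25) + f(4.875)].
Sum = -115.390625.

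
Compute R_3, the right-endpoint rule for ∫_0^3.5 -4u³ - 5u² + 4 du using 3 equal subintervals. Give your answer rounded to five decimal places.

Δu = (3.5 − 0)/3 = 7/6.
Right endpoints: 7/6, 7/3, 3.5.
f(7/6) = -989/108, f(7/3) = -1999/27, f(3.5) = -228.75.
Sum = Δu · [f(7/6) + f(7/3) + f(3.5)].
Sum ≈ -363.93519.

-363.93519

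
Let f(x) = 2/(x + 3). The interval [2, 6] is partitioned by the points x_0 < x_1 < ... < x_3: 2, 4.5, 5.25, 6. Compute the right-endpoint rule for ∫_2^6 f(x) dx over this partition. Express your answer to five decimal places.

Subinterval widths: 2.5, 0.75, 0.75.
Right endpoints: 4.5, 5.25, 6.
f(4.5) = 4/15, f(5.25) = 8/33, f(6) = 2/9.
Sum = Σ Δx_i · f(x_i).
Sum ≈ 1.01515.

1.01515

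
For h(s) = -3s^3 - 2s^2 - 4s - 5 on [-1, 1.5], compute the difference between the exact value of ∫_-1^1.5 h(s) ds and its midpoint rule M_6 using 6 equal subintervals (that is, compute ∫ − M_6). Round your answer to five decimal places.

Exact integral: ∫_-1^1.5 h(s) ds ≈ -20.9635417.
M_6 ≈ -20.8098235.
Error ≈ -20.9635417 − (-20.8098235) ≈ -0.15372.

-0.15372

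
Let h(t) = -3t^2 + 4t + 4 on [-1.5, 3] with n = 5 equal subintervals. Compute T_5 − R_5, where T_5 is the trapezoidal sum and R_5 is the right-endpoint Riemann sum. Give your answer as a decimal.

T_5 = -0.6975.
R_5 = -1.71.
T_5 − R_5 = 1.0125.

1.0125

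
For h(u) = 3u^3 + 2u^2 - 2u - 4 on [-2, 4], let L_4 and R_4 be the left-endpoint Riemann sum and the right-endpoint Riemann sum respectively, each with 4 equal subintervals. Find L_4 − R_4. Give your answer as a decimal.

L_4 = 45.75.
R_4 = 387.75.
L_4 − R_4 = -342.

-342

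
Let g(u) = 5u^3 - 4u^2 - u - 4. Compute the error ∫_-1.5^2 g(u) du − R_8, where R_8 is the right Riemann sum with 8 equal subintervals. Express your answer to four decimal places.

-10.1166

Exact integral: ∫_-1.5^2 g(u) du ≈ -16.369792.
R_8 ≈ -6.253174.
Error ≈ -16.369792 − (-6.253174) ≈ -10.1166.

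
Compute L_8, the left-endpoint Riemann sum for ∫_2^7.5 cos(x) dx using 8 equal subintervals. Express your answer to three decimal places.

-0.235

Δx = (7.5 − 2)/8 = 0.6875.
Left endpoints: 2, 2.6875, 3.375, 4.0625, 4.75, 5.4375, 6.125, 6.8125.
f(2) ≈ -0.416, f(2.6875) ≈ -0.899, f(3.375) ≈ -0.973, f(4.0625) ≈ -0.605, f(4.75) ≈ 0.038, f(5.4375) ≈ 0.663, f(6.125) ≈ 0.988, f(6.8125) ≈ 0.863.
Sum = Δx · [f(2) + f(2.6875) + f(3.375) + ...].
Sum ≈ -0.235.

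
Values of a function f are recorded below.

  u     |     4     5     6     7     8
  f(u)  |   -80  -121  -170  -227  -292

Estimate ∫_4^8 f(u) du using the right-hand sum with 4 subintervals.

Δu = 1.
Sum = 1·[(-121) + (-170) + (-227) + (-292)] = -810.

-810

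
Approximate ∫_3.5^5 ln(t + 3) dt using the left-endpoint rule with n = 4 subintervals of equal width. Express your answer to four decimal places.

Δt = (5 − 3.5)/4 = 0.375.
Left endpoints: 3.5, 3.875, 4.25, 4.625.
f(3.5) ≈ 1.8718, f(3.875) ≈ 1.9279, f(4.25) ≈ 1.9810, f(4.625) ≈ 2.0314.
Sum = Δt · [f(3.5) + f(3.875) + f(4.25) + f(4.625)].
Sum ≈ 2.9295.

2.9295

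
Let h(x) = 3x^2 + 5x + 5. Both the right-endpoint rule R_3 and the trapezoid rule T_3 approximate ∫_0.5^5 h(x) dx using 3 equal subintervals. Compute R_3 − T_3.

R_3 = 286.875.
T_3 = 214.3125.
R_3 − T_3 = 72.5625.

72.5625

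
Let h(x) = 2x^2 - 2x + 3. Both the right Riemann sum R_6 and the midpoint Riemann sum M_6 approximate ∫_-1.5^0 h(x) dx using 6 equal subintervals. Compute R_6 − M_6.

R_6 = 8.09375.
M_6 = 8.984375.
R_6 − M_6 = -0.890625.

-0.890625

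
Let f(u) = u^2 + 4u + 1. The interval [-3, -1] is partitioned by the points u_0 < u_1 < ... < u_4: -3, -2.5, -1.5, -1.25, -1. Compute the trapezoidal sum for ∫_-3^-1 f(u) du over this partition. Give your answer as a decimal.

Subinterval widths: 0.5, 1, 0.25, 0.25.
f(-3) = -2, f(-2.5) = -2.75, f(-1.5) = -2.75, f(-1.25) = -2.4375, f(-1) = -2.
On each subinterval the trapezoid contributes (Δu_i/2)·[f(u_{i-1}) + f(u_i)].
Sum = -5.140625.

-5.140625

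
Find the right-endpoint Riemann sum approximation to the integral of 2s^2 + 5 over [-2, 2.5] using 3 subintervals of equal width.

Δs = (2.5 − (-2))/3 = 1.5.
Right endpoints: -0.5, 1, 2.5.
f(-0.5) = 5.5, f(1) = 7, f(2.5) = 17.5.
Sum = Δs · [f(-0.5) + f(1) + f(2.5)].
Sum = 45.

45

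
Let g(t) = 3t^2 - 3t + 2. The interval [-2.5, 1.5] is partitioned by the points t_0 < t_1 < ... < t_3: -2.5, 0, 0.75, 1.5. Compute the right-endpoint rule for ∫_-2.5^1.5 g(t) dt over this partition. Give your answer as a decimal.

Subinterval widths: 2.5, 0.75, 0.75.
Right endpoints: 0, 0.75, 1.5.
g(0) = 2, g(0.75) = 1.4375, g(1.5) = 4.25.
Sum = Σ Δt_i · g(t_i).
Sum = 9.265625.

9.265625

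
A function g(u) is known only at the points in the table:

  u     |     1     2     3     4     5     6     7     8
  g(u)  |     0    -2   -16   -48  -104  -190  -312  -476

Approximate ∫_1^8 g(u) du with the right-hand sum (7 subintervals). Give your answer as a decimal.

-1148

Δu = 1.
Sum = 1·[(-2) + (-16) + (-48) + (-104) + (-190) + (-312) + (-476)] = -1148.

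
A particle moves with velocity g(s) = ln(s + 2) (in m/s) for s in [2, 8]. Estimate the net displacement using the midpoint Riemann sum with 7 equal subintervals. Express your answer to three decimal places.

11.485

Δs = (8 − 2)/7 = 6/7.
Midpoints: 17/7, 23/7, 29/7, 5, 41/7, 47/7, 53/7.
g(17/7) ≈ 1.488, g(23/7) ≈ 1.665, g(29/7) ≈ 1.815, g(5) ≈ 1.946, g(41/7) ≈ 2.061, g(47/7) ≈ 2.165, g(53/7) ≈ 2.259.
Sum = Δs · [g(17/7) + g(23/7) + g(29/7) + ...].
Sum ≈ 11.485.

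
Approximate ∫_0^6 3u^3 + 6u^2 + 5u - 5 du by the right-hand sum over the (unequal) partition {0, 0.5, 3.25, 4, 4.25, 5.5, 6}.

Subinterval widths: 0.5, 2.75, 0.75, 0.25, 1.25, 0.5.
Right endpoints: 0.5, 3.25, 4, 4.25, 5.5, 6.
f(0.5) = -0.625, f(3.25) = 177.609375, f(4) = 303, f(4.25) = 354.921875, f(5.5) = 703.125, f(6) = 889.
Sum = Σ Δu_i · f(u_i).
Sum = 2127.5.

2127.5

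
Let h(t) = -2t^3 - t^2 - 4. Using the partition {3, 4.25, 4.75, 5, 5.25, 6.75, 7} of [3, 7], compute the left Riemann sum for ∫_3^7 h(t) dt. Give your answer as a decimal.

-949.140625

Subinterval widths: 1.25, 0.5, 0.25, 0.25, 1.5, 0.25.
Left endpoints: 3, 4.25, 4.75, 5, 5.25, 6.75.
h(3) = -67, h(4.25) = -175.59375, h(4.75) = -240.90625, h(5) = -279, h(5.25) = -320.96875, h(6.75) = -664.65625.
Sum = Σ Δt_i · h(t_i).
Sum = -949.140625.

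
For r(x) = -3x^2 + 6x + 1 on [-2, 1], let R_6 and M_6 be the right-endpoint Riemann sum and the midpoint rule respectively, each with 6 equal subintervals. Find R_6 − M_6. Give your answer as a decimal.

6.1875

R_6 = -8.625.
M_6 = -14.8125.
R_6 − M_6 = 6.1875.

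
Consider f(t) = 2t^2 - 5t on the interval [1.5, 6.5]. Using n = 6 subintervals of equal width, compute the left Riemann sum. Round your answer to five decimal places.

59.07407

Δt = (6.5 − 1.5)/6 = 5/6.
Left endpoints: 1.5, 7/3, 19/6, 4, 29/6, 17/3.
f(1.5) = -3, f(7/3) = -7/9, f(19/6) = 38/9, f(4) = 12, f(29/6) = 203/9, f(17/3) = 323/9.
Sum = Δt · [f(1.5) + f(7/3) + f(19/6) + ...].
Sum ≈ 59.07407.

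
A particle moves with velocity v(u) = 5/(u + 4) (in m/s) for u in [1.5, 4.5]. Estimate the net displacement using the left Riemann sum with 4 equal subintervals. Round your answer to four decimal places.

2.3014

Δu = (4.5 − 1.5)/4 = 0.75.
Left endpoints: 1.5, 2.25, 3, 3.75.
v(1.5) = 10/11, v(2.25) = 0.8, v(3) = 5/7, v(3.75) = 20/31.
Sum = Δu · [v(1.5) + v(2.25) + v(3) + v(3.75)].
Sum ≈ 2.3014.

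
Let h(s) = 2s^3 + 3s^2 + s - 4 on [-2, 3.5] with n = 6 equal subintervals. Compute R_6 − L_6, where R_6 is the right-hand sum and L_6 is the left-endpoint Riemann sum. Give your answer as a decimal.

121

R_6 ≈ 166.308160.
L_6 ≈ 45.308160.
R_6 − L_6 = 121.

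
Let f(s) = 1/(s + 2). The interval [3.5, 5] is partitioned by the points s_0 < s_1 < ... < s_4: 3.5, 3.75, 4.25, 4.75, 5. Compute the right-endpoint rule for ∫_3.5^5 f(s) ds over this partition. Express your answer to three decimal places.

Subinterval widths: 0.25, 0.5, 0.5, 0.25.
Right endpoints: 3.75, 4.25, 4.75, 5.
f(3.75) = 4/23, f(4.25) = 0.16, f(4.75) = 4/27, f(5) = 1/7.
Sum = Σ Δs_i · f(s_i).
Sum ≈ 0.233.

0.233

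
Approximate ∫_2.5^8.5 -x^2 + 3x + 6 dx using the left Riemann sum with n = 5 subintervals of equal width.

Δx = (8.5 − 2.5)/5 = 1.2.
Left endpoints: 2.5, 3.7, 4.9, 6.1, 7.3.
f(2.5) = 7.25, f(3.7) = 3.41, f(4.9) = -3.31, f(6.1) = -12.91, f(7.3) = -25.39.
Sum = Δx · [f(2.5) + f(3.7) + f(4.9) + f(6.1) + f(7.3)].
Sum = -37.14.

-37.14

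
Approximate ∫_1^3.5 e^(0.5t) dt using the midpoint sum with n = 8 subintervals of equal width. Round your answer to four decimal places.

Δt = (3.5 − 1)/8 = 0.3125.
Midpoints: 1.15625, 1.46875, 1.78125, 2.09375, 2.40625, 2.71875, 3.03125, 3.34375.
f(1.15625) ≈ 1.7827, f(1.46875) ≈ 2.0842, f(1.78125) ≈ 2.4367, f(2.09375) ≈ 2.8487, f(2.40625) ≈ 3.3305, f(2.71875) ≈ 3.8938, f(3.03125) ≈ 4.5523, f(3.34375) ≈ 5.3221.
Sum = Δt · [f(1.15625) + f(1.46875) + f(1.78125) + ...].
Sum ≈ 8.2034.

8.2034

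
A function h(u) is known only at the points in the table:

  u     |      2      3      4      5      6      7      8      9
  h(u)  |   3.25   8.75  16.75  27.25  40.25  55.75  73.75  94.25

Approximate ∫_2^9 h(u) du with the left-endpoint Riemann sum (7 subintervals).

225.75

Δu = 1.
Sum = 1·[3.25 + 8.75 + 16.75 + 27.25 + 40.25 + 55.75 + 73.75] = 225.75.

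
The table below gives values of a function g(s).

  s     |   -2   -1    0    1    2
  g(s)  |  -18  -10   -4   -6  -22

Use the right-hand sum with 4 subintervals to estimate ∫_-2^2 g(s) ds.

-42

Δs = 1.
Sum = 1·[(-10) + (-4) + (-6) + (-22)] = -42.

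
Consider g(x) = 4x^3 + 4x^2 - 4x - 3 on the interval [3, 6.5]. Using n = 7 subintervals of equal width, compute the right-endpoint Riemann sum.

2243.5

Δx = (6.5 − 3)/7 = 0.5.
Right endpoints: 3.5, 4, 4.5, 5, 5.5, 6, 6.5.
g(3.5) = 203.5, g(4) = 301, g(4.5) = 424.5, g(5) = 577, g(5.5) = 761.5, g(6) = 981, g(6.5) = 1238.5.
Sum = Δx · [g(3.5) + g(4) + g(4.5) + ...].
Sum = 2243.5.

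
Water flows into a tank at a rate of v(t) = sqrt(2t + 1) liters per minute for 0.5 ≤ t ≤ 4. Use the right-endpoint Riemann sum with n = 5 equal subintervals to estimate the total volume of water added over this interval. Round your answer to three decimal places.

8.597

Δt = (4 − 0.5)/5 = 0.7.
Right endpoints: 1.2, 1.9, 2.6, 3.3, 4.
v(1.2) ≈ 1.844, v(1.9) ≈ 2.191, v(2.6) ≈ 2.490, v(3.3) ≈ 2.757, v(4) ≈ 3.000.
Sum = Δt · [v(1.2) + v(1.9) + v(2.6) + v(3.3) + v(4)].
Sum ≈ 8.597.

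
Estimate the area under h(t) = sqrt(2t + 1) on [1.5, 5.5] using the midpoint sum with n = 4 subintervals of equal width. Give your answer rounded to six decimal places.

11.198444

Δt = (5.5 − 1.5)/4 = 1.
Midpoints: 2, 3, 4, 5.
h(2) ≈ 2.236068, h(3) ≈ 2.645751, h(4) ≈ 3.000000, h(5) ≈ 3.316625.
Sum = Δt · [h(2) + h(3) + h(4) + h(5)].
Sum ≈ 11.198444.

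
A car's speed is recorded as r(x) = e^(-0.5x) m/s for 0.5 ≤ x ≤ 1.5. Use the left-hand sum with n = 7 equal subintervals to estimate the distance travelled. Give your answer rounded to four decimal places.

Δx = (1.5 − 0.5)/7 = 1/7.
Left endpoints: 0.5, 9/14, 11/14, 13/14, 15/14, 17/14, 19/14.
r(0.5) ≈ 0.7788, r(9/14) ≈ 0.7251, r(11/14) ≈ 0.6751, r(13/14) ≈ 0.6286, r(15/14) ≈ 0.5853, r(17/14) ≈ 0.5449, r(19/14) ≈ 0.5073.
Sum = Δx · [r(0.5) + r(9/14) + r(11/14) + ...].
Sum ≈ 0.6350.

0.6350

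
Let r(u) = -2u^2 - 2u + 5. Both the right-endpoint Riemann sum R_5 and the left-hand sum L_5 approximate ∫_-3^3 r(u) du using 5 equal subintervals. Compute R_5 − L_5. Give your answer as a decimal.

-14.4

R_5 = -16.08.
L_5 = -1.68.
R_5 − L_5 = -14.4.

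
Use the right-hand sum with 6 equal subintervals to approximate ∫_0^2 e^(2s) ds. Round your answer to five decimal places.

36.71738

Δs = (2 − 0)/6 = 1/3.
Right endpoints: 1/3, 2/3, 1, 4/3, 5/3, 2.
f(1/3) ≈ 1.94773, f(2/3) ≈ 3.79367, f(1) ≈ 7.38906, f(4/3) ≈ 14.39192, f(5/3) ≈ 28.03162, f(2) ≈ 54.59815.
Sum = Δs · [f(1/3) + f(2/3) + f(1) + ...].
Sum ≈ 36.71738.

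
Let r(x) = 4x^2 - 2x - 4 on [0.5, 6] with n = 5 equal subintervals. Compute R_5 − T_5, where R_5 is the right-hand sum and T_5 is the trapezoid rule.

R_5 = 307.12.
T_5 = 234.52.
R_5 − T_5 = 72.6.

72.6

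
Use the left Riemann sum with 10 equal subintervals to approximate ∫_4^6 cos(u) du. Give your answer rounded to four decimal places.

Δu = (6 − 4)/10 = 0.2.
Left endpoints: 4, 4.2, 4.4, 4.6, 4.8, 5, 5.2, 5.4, 5.6, 5.8.
f(4) ≈ -0.6536, f(4.2) ≈ -0.4903, f(4.4) ≈ -0.3073, f(4.6) ≈ -0.1122, f(4.8) ≈ 0.0875, f(5) ≈ 0.2837, f(5.2) ≈ 0.4685, f(5.4) ≈ 0.6347, f(5.6) ≈ 0.7756, f(5.8) ≈ 0.8855.
Sum = Δu · [f(4) + f(4.2) + f(4.4) + ...].
Sum ≈ 0.3144.

0.3144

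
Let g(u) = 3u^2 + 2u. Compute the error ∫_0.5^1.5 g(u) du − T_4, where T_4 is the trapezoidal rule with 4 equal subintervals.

Exact integral: ∫_0.5^1.5 g(u) du = 5.25.
T_4 = 5.28125.
Error = 5.25 − 5.28125 = -0.03125.

-0.03125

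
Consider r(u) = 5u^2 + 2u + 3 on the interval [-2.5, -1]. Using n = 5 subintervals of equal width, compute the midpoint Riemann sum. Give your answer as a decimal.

Δu = (-1 − (-2.5))/5 = 0.3.
Midpoints: -2.35, -2.05, -1.75, -1.45, -1.15.
r(-2.35) = 25.9125, r(-2.05) = 19.9125, r(-1.75) = 14.8125, r(-1.45) = 10.6125, r(-1.15) = 7.3125.
Sum = Δu · [r(-2.35) + r(-2.05) + r(-1.75) + r(-1.45) + r(-1.15)].
Sum = 23.56875.

23.56875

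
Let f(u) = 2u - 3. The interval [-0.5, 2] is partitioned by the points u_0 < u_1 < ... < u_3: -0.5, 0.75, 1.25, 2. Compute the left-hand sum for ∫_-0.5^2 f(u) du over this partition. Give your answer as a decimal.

Subinterval widths: 1.25, 0.5, 0.75.
Left endpoints: -0.5, 0.75, 1.25.
f(-0.5) = -4, f(0.75) = -1.5, f(1.25) = -0.5.
Sum = Σ Δu_i · f(u_i).
Sum = -6.125.

-6.125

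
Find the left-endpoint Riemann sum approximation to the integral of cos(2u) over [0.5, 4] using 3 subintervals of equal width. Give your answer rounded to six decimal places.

Δu = (4 − 0.5)/3 = 7/6.
Left endpoints: 0.5, 5/3, 17/6.
f(0.5) ≈ 0.540302, f(5/3) ≈ -0.981674, f(17/6) ≈ 0.815896.
Sum = Δu · [f(0.5) + f(5/3) + f(17/6)].
Sum ≈ 0.436945.

0.436945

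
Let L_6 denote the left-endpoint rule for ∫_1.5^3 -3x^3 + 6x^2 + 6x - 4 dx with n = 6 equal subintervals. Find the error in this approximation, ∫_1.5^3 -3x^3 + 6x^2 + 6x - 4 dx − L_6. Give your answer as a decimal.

-2.44921875

Exact integral: ∫_1.5^3 f(x) dx = 4.546875.
L_6 = 6.99609375.
Error = 4.546875 − 6.99609375 = -2.44921875.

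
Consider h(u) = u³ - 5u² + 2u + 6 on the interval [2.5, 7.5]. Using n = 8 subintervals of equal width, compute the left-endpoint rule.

135.46875

Δu = (7.5 − 2.5)/8 = 0.625.
Left endpoints: 2.5, 3.125, 3.75, 4.375, 5, 5.625, 6.25, 6.875.
h(2.5) = -4.625, h(3.125) = -3103/512, h(3.75) = -4.078125, h(4.375) = 1427/512, h(5) = 16, h(5.625) = 18957/512, h(6.25) = 67.328125, h(6.875) = 55487/512.
Sum = Δu · [h(2.5) + h(3.125) + h(3.75) + ...].
Sum = 135.46875.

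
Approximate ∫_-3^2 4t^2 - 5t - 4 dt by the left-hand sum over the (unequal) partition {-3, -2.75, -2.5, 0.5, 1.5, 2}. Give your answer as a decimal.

115.5

Subinterval widths: 0.25, 0.25, 3, 1, 0.5.
Left endpoints: -3, -2.75, -2.5, 0.5, 1.5.
f(-3) = 47, f(-2.75) = 40, f(-2.5) = 33.5, f(0.5) = -5.5, f(1.5) = -2.5.
Sum = Σ Δt_i · f(t_i).
Sum = 115.5.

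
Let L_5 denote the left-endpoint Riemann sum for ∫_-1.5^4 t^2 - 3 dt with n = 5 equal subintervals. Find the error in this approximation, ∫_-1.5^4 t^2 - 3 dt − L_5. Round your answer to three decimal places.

Exact integral: ∫_-1.5^4 f(t) dt ≈ 5.95833.
L_5 = -0.495.
Error ≈ 5.95833 − (-0.495) ≈ 6.453.

6.453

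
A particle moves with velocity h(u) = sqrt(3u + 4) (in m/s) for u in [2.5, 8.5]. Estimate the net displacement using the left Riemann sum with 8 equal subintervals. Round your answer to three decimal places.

26.167

Δu = (8.5 − 2.5)/8 = 0.75.
Left endpoints: 2.5, 3.25, 4, 4.75, 5.5, 6.25, 7, 7.75.
h(2.5) ≈ 3.391, h(3.25) ≈ 3.708, h(4) ≈ 4.000, h(4.75) ≈ 4.272, h(5.5) ≈ 4.528, h(6.25) ≈ 4.770, h(7) ≈ 5.000, h(7.75) ≈ 5.220.
Sum = Δu · [h(2.5) + h(3.25) + h(4) + ...].
Sum ≈ 26.167.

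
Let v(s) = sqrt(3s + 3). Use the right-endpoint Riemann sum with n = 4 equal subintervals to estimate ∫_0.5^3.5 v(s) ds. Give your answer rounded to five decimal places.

9.46981

Δs = (3.5 − 0.5)/4 = 0.75.
Right endpoints: 1.25, 2, 2.75, 3.5.
v(1.25) ≈ 2.59808, v(2) ≈ 3.00000, v(2.75) ≈ 3.35410, v(3.5) ≈ 3.67423.
Sum = Δs · [v(1.25) + v(2) + v(2.75) + v(3.5)].
Sum ≈ 9.46981.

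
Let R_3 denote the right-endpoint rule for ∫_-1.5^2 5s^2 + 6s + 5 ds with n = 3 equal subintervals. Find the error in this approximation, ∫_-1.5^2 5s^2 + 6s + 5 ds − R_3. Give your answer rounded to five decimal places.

-21.32407

Exact integral: ∫_-1.5^2 f(s) ds ≈ 41.7083333.
R_3 ≈ 63.0324074.
Error ≈ 41.7083333 − 63.0324074 ≈ -21.32407.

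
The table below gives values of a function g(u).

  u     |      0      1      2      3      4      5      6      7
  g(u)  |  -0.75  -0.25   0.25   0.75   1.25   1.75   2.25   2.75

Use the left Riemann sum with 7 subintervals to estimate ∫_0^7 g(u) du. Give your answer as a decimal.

5.25

Δu = 1.
Sum = 1·[(-0.75) + (-0.25) + 0.25 + 0.75 + 1.25 + 1.75 + 2.25] = 5.25.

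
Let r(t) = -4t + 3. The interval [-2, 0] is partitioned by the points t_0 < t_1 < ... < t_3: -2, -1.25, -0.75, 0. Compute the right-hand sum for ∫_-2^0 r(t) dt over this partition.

Subinterval widths: 0.75, 0.5, 0.75.
Right endpoints: -1.25, -0.75, 0.
r(-1.25) = 8, r(-0.75) = 6, r(0) = 3.
Sum = Σ Δt_i · r(t_i).
Sum = 11.25.

11.25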